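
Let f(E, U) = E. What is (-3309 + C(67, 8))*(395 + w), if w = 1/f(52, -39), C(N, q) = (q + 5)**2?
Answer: -16124685/13 ≈ -1.2404e+6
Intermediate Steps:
C(N, q) = (5 + q)**2
w = 1/52 ≈ 0.019231
(-3309 + C(67, 8))*(395 + w) = (-3309 + (5 + 8)**2)*(395 + 1/52) = (-3309 + 13**2)*(20541/52) = (-3309 + 169)*(20541/52) = -3140*20541/52 = -16124685/13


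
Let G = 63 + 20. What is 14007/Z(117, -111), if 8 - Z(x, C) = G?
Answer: -4669/25 ≈ -186.76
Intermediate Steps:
G = 83
Z(x, C) = -75 (Z(x, C) = 8 - 1*83 = 8 - 83 = -75)
14007/Z(117, -111) = 14007/(-75) = 14007*(-1/75) = -4669/25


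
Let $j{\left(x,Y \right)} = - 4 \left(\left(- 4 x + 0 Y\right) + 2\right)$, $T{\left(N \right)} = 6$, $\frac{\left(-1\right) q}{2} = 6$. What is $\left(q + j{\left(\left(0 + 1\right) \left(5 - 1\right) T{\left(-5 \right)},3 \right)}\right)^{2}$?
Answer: $132496$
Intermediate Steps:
$q = -12$ ($q = \left(-2\right) 6 = -12$)
$j{\left(x,Y \right)} = -8 + 16 x$ ($j{\left(x,Y \right)} = - 4 \left(\left(- 4 x + 0\right) + 2\right) = - 4 \left(- 4 x + 2\right) = - 4 \left(2 - 4 x\right) = -8 + 16 x$)
$\left(q + j{\left(\left(0 + 1\right) \left(5 - 1\right) T{\left(-5 \right)},3 \right)}\right)^{2} = \left(-12 - \left(8 - 16 \left(0 + 1\right) \left(5 - 1\right) 6\right)\right)^{2} = \left(-12 - \left(8 - 16 \cdot 1 \cdot 4 \cdot 6\right)\right)^{2} = \left(-12 - \left(8 - 16 \cdot 4 \cdot 6\right)\right)^{2} = \left(-12 + \left(-8 + 16 \cdot 24\right)\right)^{2} = \left(-12 + \left(-8 + 384\right)\right)^{2} = \left(-12 + 376\right)^{2} = 364^{2} = 132496$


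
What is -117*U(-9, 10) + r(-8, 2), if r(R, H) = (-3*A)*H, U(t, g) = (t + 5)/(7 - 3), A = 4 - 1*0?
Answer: 93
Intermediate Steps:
A = 4 (A = 4 + 0 = 4)
U(t, g) = 5/4 + t/4 (U(t, g) = (5 + t)/4 = (5 + t)*(¼) = 5/4 + t/4)
r(R, H) = -12*H (r(R, H) = (-3*4)*H = -12*H)
-117*U(-9, 10) + r(-8, 2) = -117*(5/4 + (¼)*(-9)) - 12*2 = -117*(5/4 - 9/4) - 24 = -117*(-1) - 24 = 117 - 24 = 93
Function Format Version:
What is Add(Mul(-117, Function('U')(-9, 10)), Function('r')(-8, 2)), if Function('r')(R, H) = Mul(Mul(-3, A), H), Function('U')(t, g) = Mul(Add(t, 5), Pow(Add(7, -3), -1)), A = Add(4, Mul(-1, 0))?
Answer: 93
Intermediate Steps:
A = 4 (A = Add(4, 0) = 4)
Function('U')(t, g) = Add(Rational(5, 4), Mul(Rational(1, 4), t)) (Function('U')(t, g) = Mul(Add(5, t), Pow(4, -1)) = Mul(Add(5, t), Rational(1, 4)) = Add(Rational(5, 4), Mul(Rational(1, 4), t)))
Function('r')(R, H) = Mul(-12, H) (Function('r')(R, H) = Mul(Mul(-3, 4), H) = Mul(-12, H))
Add(Mul(-117, Function('U')(-9, 10)), Function('r')(-8, 2)) = Add(Mul(-117, Add(Rational(5, 4), Mul(Rational(1, 4), -9))), Mul(-12, 2)) = Add(Mul(-117, Add(Rational(5, 4), Rational(-9, 4))), -24) = Add(Mul(-117, -1), -24) = Add(117, -24) = 93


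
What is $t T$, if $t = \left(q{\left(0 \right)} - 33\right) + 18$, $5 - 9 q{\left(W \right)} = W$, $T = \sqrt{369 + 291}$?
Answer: $- \frac{260 \sqrt{165}}{9} \approx -371.08$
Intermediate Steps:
$T = 2 \sqrt{165}$ ($T = \sqrt{660} = 2 \sqrt{165} \approx 25.69$)
$q{\left(W \right)} = \frac{5}{9} - \frac{W}{9}$
$t = - \frac{130}{9}$ ($t = \left(\left(\frac{5}{9} - 0\right) - 33\right) + 18 = \left(\left(\frac{5}{9} + 0\right) - 33\right) + 18 = \left(\frac{5}{9} - 33\right) + 18 = - \frac{292}{9} + 18 = - \frac{130}{9} \approx -14.444$)
$t T = - \frac{130 \cdot 2 \sqrt{165}}{9} = - \frac{260 \sqrt{165}}{9}$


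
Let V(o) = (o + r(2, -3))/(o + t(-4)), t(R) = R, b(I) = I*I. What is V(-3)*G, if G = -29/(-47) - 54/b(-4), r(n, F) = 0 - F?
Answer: 0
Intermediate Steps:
b(I) = I²
r(n, F) = -F
V(o) = (3 + o)/(-4 + o) (V(o) = (o - 1*(-3))/(o - 4) = (o + 3)/(-4 + o) = (3 + o)/(-4 + o))
G = -1037/376 (G = -29/(-47) - 54/((-4)²) = -29*(-1/47) - 54/16 = 29/47 - 54*1/16 = 29/47 - 27/8 = -1037/376 ≈ -2.7580)
V(-3)*G = ((3 - 3)/(-4 - 3))*(-1037/376) = (0/(-7))*(-1037/376) = -⅐*0*(-1037/376) = 0*(-1037/376) = 0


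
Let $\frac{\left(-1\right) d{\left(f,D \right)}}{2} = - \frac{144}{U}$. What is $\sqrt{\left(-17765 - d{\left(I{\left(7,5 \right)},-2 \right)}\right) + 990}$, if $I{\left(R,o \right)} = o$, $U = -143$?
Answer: $\frac{i \sqrt{342990791}}{143} \approx 129.51 i$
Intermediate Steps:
$d{\left(f,D \right)} = - \frac{288}{143}$ ($d{\left(f,D \right)} = - 2 \left(- \frac{144}{-143}\right) = - 2 \left(\left(-144\right) \left(- \frac{1}{143}\right)\right) = \left(-2\right) \frac{144}{143} = - \frac{288}{143}$)
$\sqrt{\left(-17765 - d{\left(I{\left(7,5 \right)},-2 \right)}\right) + 990} = \sqrt{\left(-17765 - - \frac{288}{143}\right) + 990} = \sqrt{\left(-17765 + \frac{288}{143}\right) + 990} = \sqrt{- \frac{2540107}{143} + 990} = \sqrt{- \frac{2398537}{143}} = \frac{i \sqrt{342990791}}{143}$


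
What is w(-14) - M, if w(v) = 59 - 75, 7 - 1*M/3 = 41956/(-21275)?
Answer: -913043/21275 ≈ -42.916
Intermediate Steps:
M = 572643/21275 (M = 21 - 125868/(-21275) = 21 - 125868*(-1)/21275 = 21 - 3*(-41956/21275) = 21 + 125868/21275 = 572643/21275 ≈ 26.916)
w(v) = -16
w(-14) - M = -16 - 1*572643/21275 = -16 - 572643/21275 = -913043/21275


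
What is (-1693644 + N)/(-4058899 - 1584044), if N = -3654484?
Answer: 5348128/5642943 ≈ 0.94775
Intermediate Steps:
(-1693644 + N)/(-4058899 - 1584044) = (-1693644 - 3654484)/(-4058899 - 1584044) = -5348128/(-5642943) = -5348128*(-1/5642943) = 5348128/5642943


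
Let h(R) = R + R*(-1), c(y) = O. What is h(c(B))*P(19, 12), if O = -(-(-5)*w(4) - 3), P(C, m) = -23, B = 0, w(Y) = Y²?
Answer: 0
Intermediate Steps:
O = -77 (O = -(-(-5)*4² - 3) = -(-(-5)*16 - 3) = -(-5*(-16) - 3) = -(80 - 3) = -1*77 = -77)
c(y) = -77
h(R) = 0 (h(R) = R - R = 0)
h(c(B))*P(19, 12) = 0*(-23) = 0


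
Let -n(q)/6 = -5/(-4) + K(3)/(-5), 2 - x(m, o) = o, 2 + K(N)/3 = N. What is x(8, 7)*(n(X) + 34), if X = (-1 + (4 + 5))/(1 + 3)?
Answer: -301/2 ≈ -150.50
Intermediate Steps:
K(N) = -6 + 3*N
x(m, o) = 2 - o
X = 2 (X = (-1 + 9)/4 = 8*(1/4) = 2)
n(q) = -39/10 (n(q) = -6*(-5/(-4) + (-6 + 3*3)/(-5)) = -6*(-5*(-1/4) + (-6 + 9)*(-1/5)) = -6*(5/4 + 3*(-1/5)) = -6*(5/4 - 3/5) = -6*13/20 = -39/10)
x(8, 7)*(n(X) + 34) = (2 - 1*7)*(-39/10 + 34) = (2 - 7)*(301/10) = -5*301/10 = -301/2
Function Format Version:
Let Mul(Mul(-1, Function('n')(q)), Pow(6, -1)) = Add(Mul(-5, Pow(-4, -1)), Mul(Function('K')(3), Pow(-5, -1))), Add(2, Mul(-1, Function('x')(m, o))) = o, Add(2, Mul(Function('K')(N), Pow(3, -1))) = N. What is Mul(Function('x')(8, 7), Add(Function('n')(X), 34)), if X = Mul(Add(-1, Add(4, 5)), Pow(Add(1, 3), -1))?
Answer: Rational(-301, 2) ≈ -150.50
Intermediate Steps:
Function('K')(N) = Add(-6, Mul(3, N))
Function('x')(m, o) = Add(2, Mul(-1, o))
X = 2 (X = Mul(Add(-1, 9), Pow(4, -1)) = Mul(8, Rational(1, 4)) = 2)
Function('n')(q) = Rational(-39, 10) (Function('n')(q) = Mul(-6, Add(Mul(-5, Pow(-4, -1)), Mul(Add(-6, Mul(3, 3)), Pow(-5, -1)))) = Mul(-6, Add(Mul(-5, Rational(-1, 4)), Mul(Add(-6, 9), Rational(-1, 5)))) = Mul(-6, Add(Rational(5, 4), Mul(3, Rational(-1, 5)))) = Mul(-6, Add(Rational(5, 4), Rational(-3, 5))) = Mul(-6, Rational(13, 20)) = Rational(-39, 10))
Mul(Function('x')(8, 7), Add(Function('n')(X), 34)) = Mul(Add(2, Mul(-1, 7)), Add(Rational(-39, 10), 34)) = Mul(Add(2, -7), Rational(301, 10)) = Mul(-5, Rational(301, 10)) = Rational(-301, 2)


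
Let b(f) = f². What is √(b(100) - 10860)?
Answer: 2*I*√215 ≈ 29.326*I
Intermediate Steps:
√(b(100) - 10860) = √(100² - 10860) = √(10000 - 10860) = √(-860) = 2*I*√215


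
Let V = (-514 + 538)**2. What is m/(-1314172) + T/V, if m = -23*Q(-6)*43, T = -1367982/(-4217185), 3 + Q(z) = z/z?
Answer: -852322367/904833705440 ≈ -0.00094197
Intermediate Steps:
Q(z) = -2 (Q(z) = -3 + z/z = -3 + 1 = -2)
V = 576 (V = 24**2 = 576)
T = 27918/86065 (T = -1367982*(-1/4217185) = 27918/86065 ≈ 0.32438)
m = 1978 (m = -23*(-2)*43 = 46*43 = 1978)
m/(-1314172) + T/V = 1978/(-1314172) + (27918/86065)/576 = 1978*(-1/1314172) + (27918/86065)*(1/576) = -989/657086 + 1551/2754080 = -852322367/904833705440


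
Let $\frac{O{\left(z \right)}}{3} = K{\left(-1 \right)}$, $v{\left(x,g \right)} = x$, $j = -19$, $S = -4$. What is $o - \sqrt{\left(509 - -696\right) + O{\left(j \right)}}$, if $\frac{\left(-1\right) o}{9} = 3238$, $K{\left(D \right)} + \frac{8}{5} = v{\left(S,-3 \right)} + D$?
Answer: $-29142 - \frac{\sqrt{29630}}{5} \approx -29176.0$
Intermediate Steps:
$K{\left(D \right)} = - \frac{28}{5} + D$ ($K{\left(D \right)} = - \frac{8}{5} + \left(-4 + D\right) = - \frac{28}{5} + D$)
$O{\left(z \right)} = - \frac{99}{5}$ ($O{\left(z \right)} = 3 \left(- \frac{28}{5} - 1\right) = 3 \left(- \frac{33}{5}\right) = - \frac{99}{5}$)
$o = -29142$ ($o = \left(-9\right) 3238 = -29142$)
$o - \sqrt{\left(509 - -696\right) + O{\left(j \right)}} = -29142 - \sqrt{\left(509 - -696\right) - \frac{99}{5}} = -29142 - \sqrt{\left(509 + 696\right) - \frac{99}{5}} = -29142 - \sqrt{1205 - \frac{99}{5}} = -29142 - \sqrt{\frac{5926}{5}} = -29142 - \frac{\sqrt{29630}}{5}$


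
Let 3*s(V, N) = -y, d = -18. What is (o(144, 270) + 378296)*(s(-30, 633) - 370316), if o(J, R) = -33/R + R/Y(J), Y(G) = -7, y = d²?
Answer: -44136409100836/315 ≈ -1.4012e+11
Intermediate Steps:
y = 324 (y = (-18)² = 324)
s(V, N) = -108 (s(V, N) = (-1*324)/3 = (⅓)*(-324) = -108)
o(J, R) = -33/R - R/7 (o(J, R) = -33/R + R/(-7) = -33/R + R*(-⅐) = -33/R - R/7)
(o(144, 270) + 378296)*(s(-30, 633) - 370316) = ((-33/270 - ⅐*270) + 378296)*(-108 - 370316) = ((-33*1/270 - 270/7) + 378296)*(-370424) = ((-11/90 - 270/7) + 378296)*(-370424) = (-24377/630 + 378296)*(-370424) = (238302103/630)*(-370424) = -44136409100836/315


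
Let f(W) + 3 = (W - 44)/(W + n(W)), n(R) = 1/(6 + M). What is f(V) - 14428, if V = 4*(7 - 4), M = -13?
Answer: -1197997/83 ≈ -14434.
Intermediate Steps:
V = 12 (V = 4*3 = 12)
n(R) = -⅐ (n(R) = 1/(6 - 13) = 1/(-7) = -⅐)
f(W) = -3 + (-44 + W)/(-⅐ + W) (f(W) = -3 + (W - 44)/(W - ⅐) = -3 + (-44 + W)/(-⅐ + W))
f(V) - 14428 = (-305 - 14*12)/(-1 + 7*12) - 14428 = (-305 - 168)/(-1 + 84) - 14428 = -473/83 - 14428 = -1197997/83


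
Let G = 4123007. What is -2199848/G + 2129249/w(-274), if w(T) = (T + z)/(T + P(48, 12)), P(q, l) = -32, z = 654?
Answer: -191881917618257/111910190 ≈ -1.7146e+6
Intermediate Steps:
w(T) = (654 + T)/(-32 + T) (w(T) = (T + 654)/(T - 32) = (654 + T)/(-32 + T))
-2199848/G + 2129249/w(-274) = -2199848/4123007 + 2129249/(((654 - 274)/(-32 - 274))) = -2199848*1/4123007 + 2129249/((380/(-306))) = -314264/589001 + 2129249/((-1/306*380)) = -314264/589001 + 2129249/(-190/153) = -314264/589001 + 2129249*(-153/190) = -314264/589001 - 325775097/190 = -191881917618257/111910190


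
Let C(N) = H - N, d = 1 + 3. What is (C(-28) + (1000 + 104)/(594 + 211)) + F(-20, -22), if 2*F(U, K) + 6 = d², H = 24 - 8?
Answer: 1763/35 ≈ 50.371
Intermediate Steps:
H = 16
d = 4
F(U, K) = 5 (F(U, K) = -3 + (½)*4² = -3 + (½)*16 = -3 + 8 = 5)
C(N) = 16 - N
(C(-28) + (1000 + 104)/(594 + 211)) + F(-20, -22) = ((16 - 1*(-28)) + (1000 + 104)/(594 + 211)) + 5 = ((16 + 28) + 1104/805) + 5 = (44 + 1104*(1/805)) + 5 = (44 + 48/35) + 5 = 1588/35 + 5 = 1763/35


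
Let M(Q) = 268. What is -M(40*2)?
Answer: -268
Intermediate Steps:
-M(40*2) = -1*268 = -268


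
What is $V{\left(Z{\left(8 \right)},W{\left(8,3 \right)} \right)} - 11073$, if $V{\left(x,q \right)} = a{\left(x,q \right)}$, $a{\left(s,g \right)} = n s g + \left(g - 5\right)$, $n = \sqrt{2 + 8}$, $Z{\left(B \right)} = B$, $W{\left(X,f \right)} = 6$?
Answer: $-11072 + 48 \sqrt{10} \approx -10920.0$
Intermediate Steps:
$n = \sqrt{10} \approx 3.1623$
$a{\left(s,g \right)} = -5 + g + g s \sqrt{10}$ ($a{\left(s,g \right)} = \sqrt{10} s g + \left(g - 5\right) = s \sqrt{10} g + \left(-5 + g\right) = g s \sqrt{10} + \left(-5 + g\right) = -5 + g + g s \sqrt{10}$)
$V{\left(x,q \right)} = -5 + q + q x \sqrt{10}$
$V{\left(Z{\left(8 \right)},W{\left(8,3 \right)} \right)} - 11073 = \left(-5 + 6 + 6 \cdot 8 \sqrt{10}\right) - 11073 = \left(-5 + 6 + 48 \sqrt{10}\right) - 11073 = \left(1 + 48 \sqrt{10}\right) - 11073 = -11072 + 48 \sqrt{10}$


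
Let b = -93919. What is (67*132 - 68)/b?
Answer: -8776/93919 ≈ -0.093442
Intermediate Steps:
(67*132 - 68)/b = (67*132 - 68)/(-93919) = (8844 - 68)*(-1/93919) = 8776*(-1/93919) = -8776/93919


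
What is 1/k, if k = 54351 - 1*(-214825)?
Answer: 1/269176 ≈ 3.7150e-6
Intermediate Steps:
k = 269176 (k = 54351 + 214825 = 269176)
1/k = 1/269176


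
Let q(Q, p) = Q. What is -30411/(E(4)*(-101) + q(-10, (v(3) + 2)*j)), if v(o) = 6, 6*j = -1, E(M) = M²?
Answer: 10137/542 ≈ 18.703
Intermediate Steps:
j = -⅙ (j = (⅙)*(-1) = -⅙ ≈ -0.16667)
-30411/(E(4)*(-101) + q(-10, (v(3) + 2)*j)) = -30411/(4²*(-101) - 10) = -30411/(16*(-101) - 10) = -30411/(-1616 - 10) = -30411/(-1626) = -30411*(-1/1626) = 10137/542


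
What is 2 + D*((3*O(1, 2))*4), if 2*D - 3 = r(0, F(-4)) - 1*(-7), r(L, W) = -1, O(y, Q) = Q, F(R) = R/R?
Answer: 110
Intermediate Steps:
F(R) = 1
D = 9/2 (D = 3/2 + (-1 - 1*(-7))/2 = 3/2 + (-1 + 7)/2 = 3/2 + (½)*6 = 3/2 + 3 = 9/2 ≈ 4.5000)
2 + D*((3*O(1, 2))*4) = 2 + 9*((3*2)*4)/2 = 2 + 9*(6*4)/2 = 2 + (9/2)*24 = 2 + 108 = 110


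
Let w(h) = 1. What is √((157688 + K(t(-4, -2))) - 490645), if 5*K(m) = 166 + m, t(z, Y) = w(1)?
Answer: I*√8323090/5 ≈ 577.0*I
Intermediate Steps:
t(z, Y) = 1
K(m) = 166/5 + m/5 (K(m) = (166 + m)/5 = 166/5 + m/5)
√((157688 + K(t(-4, -2))) - 490645) = √((157688 + (166/5 + (⅕)*1)) - 490645) = √((157688 + (166/5 + ⅕)) - 490645) = √((157688 + 167/5) - 490645) = √(788607/5 - 490645) = √(-1664618/5) = I*√8323090/5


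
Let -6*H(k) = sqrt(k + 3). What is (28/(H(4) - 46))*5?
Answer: -231840/76169 + 840*sqrt(7)/76169 ≈ -3.0146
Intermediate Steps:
H(k) = -sqrt(3 + k)/6 (H(k) = -sqrt(k + 3)/6 = -sqrt(3 + k)/6)
(28/(H(4) - 46))*5 = (28/(-sqrt(3 + 4)/6 - 46))*5 = (28/(-sqrt(7)/6 - 46))*5 = (28/(-46 - sqrt(7)/6))*5 = 140/(-46 - sqrt(7)/6)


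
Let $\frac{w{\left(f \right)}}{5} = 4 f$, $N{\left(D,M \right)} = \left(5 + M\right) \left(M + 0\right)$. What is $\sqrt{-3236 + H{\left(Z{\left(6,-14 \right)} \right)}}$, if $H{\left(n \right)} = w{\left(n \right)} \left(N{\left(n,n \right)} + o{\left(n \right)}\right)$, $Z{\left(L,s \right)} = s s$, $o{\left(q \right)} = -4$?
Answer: $2 \sqrt{38603351} \approx 12426.0$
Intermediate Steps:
$N{\left(D,M \right)} = M \left(5 + M\right)$ ($N{\left(D,M \right)} = \left(5 + M\right) M = M \left(5 + M\right)$)
$Z{\left(L,s \right)} = s^{2}$
$w{\left(f \right)} = 20 f$ ($w{\left(f \right)} = 5 \cdot 4 f = 20 f$)
$H{\left(n \right)} = 20 n \left(-4 + n \left(5 + n\right)\right)$ ($H{\left(n \right)} = 20 n \left(n \left(5 + n\right) - 4\right) = 20 n \left(-4 + n \left(5 + n\right)\right)$)
$\sqrt{-3236 + H{\left(Z{\left(6,-14 \right)} \right)}} = \sqrt{-3236 + 20 \left(-14\right)^{2} \left(-4 + \left(-14\right)^{2} \left(5 + \left(-14\right)^{2}\right)\right)} = \sqrt{-3236 + 20 \cdot 196 \left(-4 + 196 \left(5 + 196\right)\right)} = \sqrt{-3236 + 20 \cdot 196 \left(-4 + 196 \cdot 201\right)} = \sqrt{-3236 + 20 \cdot 196 \left(-4 + 39396\right)} = \sqrt{-3236 + 20 \cdot 196 \cdot 39392} = \sqrt{-3236 + 154416640} = \sqrt{154413404} = 2 \sqrt{38603351}$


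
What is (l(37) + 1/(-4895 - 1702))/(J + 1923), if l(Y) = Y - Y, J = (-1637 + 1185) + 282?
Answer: -1/11564541 ≈ -8.6471e-8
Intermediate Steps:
J = -170 (J = -452 + 282 = -170)
l(Y) = 0
(l(37) + 1/(-4895 - 1702))/(J + 1923) = (0 + 1/(-4895 - 1702))/(-170 + 1923) = (0 + 1/(-6597))/1753 = (0 - 1/6597)*(1/1753) = -1/6597*1/1753 = -1/11564541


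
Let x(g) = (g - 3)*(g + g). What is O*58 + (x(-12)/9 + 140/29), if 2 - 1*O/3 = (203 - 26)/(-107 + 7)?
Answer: 1016171/1450 ≈ 700.81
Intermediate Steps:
x(g) = 2*g*(-3 + g) (x(g) = (-3 + g)*(2*g) = 2*g*(-3 + g))
O = 1131/100 (O = 6 - 3*(203 - 26)/(-107 + 7) = 6 - 531/(-100) = 6 - 531*(-1)/100 = 6 - 3*(-177/100) = 6 + 531/100 = 1131/100 ≈ 11.310)
O*58 + (x(-12)/9 + 140/29) = (1131/100)*58 + ((2*(-12)*(-3 - 12))/9 + 140/29) = 32799/50 + ((2*(-12)*(-15))*(1/9) + 140*(1/29)) = 32799/50 + (360*(1/9) + 140/29) = 32799/50 + (40 + 140/29) = 32799/50 + 1300/29 = 1016171/1450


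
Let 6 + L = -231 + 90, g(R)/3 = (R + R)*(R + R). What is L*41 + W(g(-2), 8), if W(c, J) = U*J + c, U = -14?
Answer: -6091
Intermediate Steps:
g(R) = 12*R² (g(R) = 3*((R + R)*(R + R)) = 3*((2*R)*(2*R)) = 3*(4*R²) = 12*R²)
L = -147 (L = -6 + (-231 + 90) = -6 - 141 = -147)
W(c, J) = c - 14*J (W(c, J) = -14*J + c = c - 14*J)
L*41 + W(g(-2), 8) = -147*41 + (12*(-2)² - 14*8) = -6027 + (12*4 - 112) = -6027 + (48 - 112) = -6027 - 64 = -6091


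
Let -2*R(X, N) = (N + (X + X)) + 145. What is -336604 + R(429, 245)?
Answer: -337228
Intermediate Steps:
R(X, N) = -145/2 - X - N/2 (R(X, N) = -((N + (X + X)) + 145)/2 = -((N + 2*X) + 145)/2 = -(145 + N + 2*X)/2 = -145/2 - X - N/2)
-336604 + R(429, 245) = -336604 + (-145/2 - 1*429 - ½*245) = -336604 + (-145/2 - 429 - 245/2) = -336604 - 624 = -337228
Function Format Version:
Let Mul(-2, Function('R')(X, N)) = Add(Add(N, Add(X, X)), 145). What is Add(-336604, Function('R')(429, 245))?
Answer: -337228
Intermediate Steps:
Function('R')(X, N) = Add(Rational(-145, 2), Mul(-1, X), Mul(Rational(-1, 2), N)) (Function('R')(X, N) = Mul(Rational(-1, 2), Add(Add(N, Add(X, X)), 145)) = Mul(Rational(-1, 2), Add(Add(N, Mul(2, X)), 145)) = Mul(Rational(-1, 2), Add(145, N, Mul(2, X))) = Add(Rational(-145, 2), Mul(-1, X), Mul(Rational(-1, 2), N)))
Add(-336604, Function('R')(429, 245)) = Add(-336604, Add(Rational(-145, 2), Mul(-1, 429), Mul(Rational(-1, 2), 245))) = Add(-336604, Add(Rational(-145, 2), -429, Rational(-245, 2))) = Add(-336604, -624) = -337228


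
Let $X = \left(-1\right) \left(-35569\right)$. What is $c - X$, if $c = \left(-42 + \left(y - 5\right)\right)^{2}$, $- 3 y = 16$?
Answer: $- \frac{295472}{9} \approx -32830.0$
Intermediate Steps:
$y = - \frac{16}{3}$ ($y = \left(- \frac{1}{3}\right) 16 = - \frac{16}{3} \approx -5.3333$)
$c = \frac{24649}{9}$ ($c = \left(-42 - \frac{31}{3}\right)^{2} = \left(- \frac{157}{3}\right)^{2} = \frac{24649}{9} \approx 2738.8$)
$X = 35569$
$c - X = \frac{24649}{9} - 35569 = - \frac{295472}{9}$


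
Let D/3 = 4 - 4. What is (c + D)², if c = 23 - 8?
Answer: 225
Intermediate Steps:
c = 15
D = 0 (D = 3*(4 - 4) = 3*0 = 0)
(c + D)² = (15 + 0)² = 15² = 225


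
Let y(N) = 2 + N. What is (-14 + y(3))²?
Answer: 81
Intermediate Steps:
(-14 + y(3))² = (-14 + (2 + 3))² = (-14 + 5)² = (-9)² = 81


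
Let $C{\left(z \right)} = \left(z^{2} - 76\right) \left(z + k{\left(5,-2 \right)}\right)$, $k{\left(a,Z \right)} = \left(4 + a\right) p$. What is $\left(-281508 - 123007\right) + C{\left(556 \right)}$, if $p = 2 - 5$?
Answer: $163088225$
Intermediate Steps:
$p = -3$ ($p = 2 - 5 = -3$)
$k{\left(a,Z \right)} = -12 - 3 a$ ($k{\left(a,Z \right)} = \left(4 + a\right) \left(-3\right) = -12 - 3 a$)
$C{\left(z \right)} = \left(-76 + z^{2}\right) \left(-27 + z\right)$ ($C{\left(z \right)} = \left(z^{2} - 76\right) \left(z - 27\right) = \left(-76 + z^{2}\right) \left(z - 27\right) = \left(-76 + z^{2}\right) \left(-27 + z\right)$)
$\left(-281508 - 123007\right) + C{\left(556 \right)} = \left(-281508 - 123007\right) + \left(2052 + 556^{3} - 42256 - 27 \cdot 556^{2}\right) = \left(-281508 - 123007\right) + \left(2052 + 171879616 - 42256 - 8346672\right) = -404515 + \left(2052 + 171879616 - 42256 - 8346672\right) = -404515 + 163492740 = 163088225$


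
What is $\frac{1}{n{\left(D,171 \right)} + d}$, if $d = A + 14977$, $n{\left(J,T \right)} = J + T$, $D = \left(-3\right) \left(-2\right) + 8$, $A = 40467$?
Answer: $\frac{1}{55629} \approx 1.7976 \cdot 10^{-5}$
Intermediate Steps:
$D = 14$ ($D = 6 + 8 = 14$)
$d = 55444$ ($d = 40467 + 14977 = 55444$)
$\frac{1}{n{\left(D,171 \right)} + d} = \frac{1}{\left(14 + 171\right) + 55444} = \frac{1}{185 + 55444} = \frac{1}{55629}$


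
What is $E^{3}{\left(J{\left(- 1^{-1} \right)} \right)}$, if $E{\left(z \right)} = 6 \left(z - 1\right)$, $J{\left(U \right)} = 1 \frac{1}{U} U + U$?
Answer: $-216$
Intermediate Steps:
$J{\left(U \right)} = 1 + U$ ($J{\left(U \right)} = \frac{U}{U} + U = 1 + U$)
$E{\left(z \right)} = -6 + 6 z$ ($E{\left(z \right)} = 6 \left(-1 + z\right) = -6 + 6 z$)
$E^{3}{\left(J{\left(- 1^{-1} \right)} \right)} = \left(-6 + 6 \left(1 - 1^{-1}\right)\right)^{3} = \left(-6 + 6 \left(1 - 1\right)\right)^{3} = \left(-6 + 6 \cdot 0\right)^{3} = \left(-6 + 0\right)^{3} = \left(-6\right)^{3} = -216$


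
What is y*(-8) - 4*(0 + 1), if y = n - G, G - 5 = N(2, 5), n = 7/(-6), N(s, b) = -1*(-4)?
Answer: 232/3 ≈ 77.333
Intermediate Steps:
N(s, b) = 4
n = -7/6 (n = 7*(-1/6) = -7/6 ≈ -1.1667)
G = 9 (G = 5 + 4 = 9)
y = -61/6 (y = -7/6 - 1*9 = -7/6 - 9 = -61/6 ≈ -10.167)
y*(-8) - 4*(0 + 1) = -61/6*(-8) - 4*(0 + 1) = 244/3 - 4*1 = 244/3 - 4 = 232/3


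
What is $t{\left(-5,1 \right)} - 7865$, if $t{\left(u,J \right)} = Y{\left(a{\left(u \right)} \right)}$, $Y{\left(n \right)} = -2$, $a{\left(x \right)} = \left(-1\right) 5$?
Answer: $-7867$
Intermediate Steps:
$a{\left(x \right)} = -5$
$t{\left(u,J \right)} = -2$
$t{\left(-5,1 \right)} - 7865 = -2 - 7865 = -7867$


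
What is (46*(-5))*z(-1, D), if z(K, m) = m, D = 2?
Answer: -460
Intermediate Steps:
(46*(-5))*z(-1, D) = (46*(-5))*2 = -230*2 = -460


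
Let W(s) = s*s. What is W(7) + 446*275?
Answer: 122699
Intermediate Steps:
W(s) = s**2
W(7) + 446*275 = 7**2 + 446*275 = 49 + 122650 = 122699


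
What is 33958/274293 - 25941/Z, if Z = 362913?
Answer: 1736121647/33181498503 ≈ 0.052322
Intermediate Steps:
33958/274293 - 25941/Z = 33958/274293 - 25941/362913 = 33958*(1/274293) - 25941*1/362913 = 33958/274293 - 8647/120971 = 1736121647/33181498503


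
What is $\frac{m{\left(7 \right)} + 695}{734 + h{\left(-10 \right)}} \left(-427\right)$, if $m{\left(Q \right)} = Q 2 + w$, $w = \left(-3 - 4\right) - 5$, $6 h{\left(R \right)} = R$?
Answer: $- \frac{892857}{2197} \approx -406.4$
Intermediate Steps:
$h{\left(R \right)} = \frac{R}{6}$
$w = -12$ ($w = -7 - 5 = -12$)
$m{\left(Q \right)} = -12 + 2 Q$ ($m{\left(Q \right)} = Q 2 - 12 = 2 Q - 12 = -12 + 2 Q$)
$\frac{m{\left(7 \right)} + 695}{734 + h{\left(-10 \right)}} \left(-427\right) = \frac{\left(-12 + 2 \cdot 7\right) + 695}{734 + \frac{1}{6} \left(-10\right)} \left(-427\right) = \frac{\left(-12 + 14\right) + 695}{734 - \frac{5}{3}} \left(-427\right) = \frac{2 + 695}{\frac{2197}{3}} \left(-427\right) = 697 \cdot \frac{3}{2197} \left(-427\right) = \frac{2091}{2197} \left(-427\right) = - \frac{892857}{2197}$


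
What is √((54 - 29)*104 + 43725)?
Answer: 5*√1853 ≈ 215.23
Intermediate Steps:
√((54 - 29)*104 + 43725) = √(25*104 + 43725) = √(2600 + 43725) = √46325 = 5*√1853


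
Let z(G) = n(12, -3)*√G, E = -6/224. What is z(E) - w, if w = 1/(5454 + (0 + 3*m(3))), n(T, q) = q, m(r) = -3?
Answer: -1/5445 - 3*I*√21/28 ≈ -0.00018365 - 0.49099*I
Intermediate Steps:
w = 1/5445 (w = 1/(5454 + (0 + 3*(-3))) = 1/(5454 + (0 - 9)) = 1/(5454 - 9) = 1/5445 ≈ 0.00018365)
E = -3/112 (E = -6*1/224 = -3/112 ≈ -0.026786)
z(G) = -3*√G
z(E) - w = -3*I*√21/28 - 1*1/5445 = -3*I*√21/28 - 1/5445 = -1/5445 - 3*I*√21/28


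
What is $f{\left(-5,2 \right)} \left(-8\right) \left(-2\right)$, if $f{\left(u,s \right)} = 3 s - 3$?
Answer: $48$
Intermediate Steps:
$f{\left(u,s \right)} = -3 + 3 s$ ($f{\left(u,s \right)} = 3 s - 3 = -3 + 3 s$)
$f{\left(-5,2 \right)} \left(-8\right) \left(-2\right) = \left(-3 + 3 \cdot 2\right) \left(-8\right) \left(-2\right) = \left(-3 + 6\right) \left(-8\right) \left(-2\right) = 3 \left(-8\right) \left(-2\right) = \left(-24\right) \left(-2\right) = 48$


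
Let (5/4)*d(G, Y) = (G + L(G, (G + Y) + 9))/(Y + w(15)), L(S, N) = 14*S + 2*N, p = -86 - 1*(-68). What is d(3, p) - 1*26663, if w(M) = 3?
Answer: -666619/25 ≈ -26665.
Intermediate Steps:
p = -18 (p = -86 + 68 = -18)
L(S, N) = 2*N + 14*S
d(G, Y) = 4*(18 + 2*Y + 17*G)/(5*(3 + Y)) (d(G, Y) = 4*((G + (2*((G + Y) + 9) + 14*G))/(Y + 3))/5 = 4*((G + (2*(9 + G + Y) + 14*G))/(3 + Y))/5 = 4*((G + ((18 + 2*G + 2*Y) + 14*G))/(3 + Y))/5 = 4*((G + (18 + 2*Y + 16*G))/(3 + Y))/5 = 4*((18 + 2*Y + 17*G)/(3 + Y))/5 = 4*(18 + 2*Y + 17*G)/(5*(3 + Y)))
d(3, p) - 1*26663 = 4*(18 + 2*(-18) + 17*3)/(5*(3 - 18)) - 1*26663 = (⅘)*(18 - 36 + 51)/(-15) - 26663 = (⅘)*(-1/15)*33 - 26663 = -44/25 - 26663 = -666619/25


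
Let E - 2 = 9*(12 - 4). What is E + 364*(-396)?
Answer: -144070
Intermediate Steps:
E = 74 (E = 2 + 9*(12 - 4) = 2 + 9*8 = 2 + 72 = 74)
E + 364*(-396) = 74 + 364*(-396) = 74 - 144144 = -144070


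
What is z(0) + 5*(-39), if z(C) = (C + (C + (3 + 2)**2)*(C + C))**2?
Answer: -195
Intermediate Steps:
z(C) = (C + 2*C*(25 + C))**2 (z(C) = (C + (C + 5**2)*(2*C))**2 = (C + (C + 25)*(2*C))**2 = (C + (25 + C)*(2*C))**2 = (C + 2*C*(25 + C))**2)
z(0) + 5*(-39) = 0**2*(51 + 2*0)**2 + 5*(-39) = 0*(51 + 0)**2 - 195 = 0*51**2 - 195 = 0*2601 - 195 = 0 - 195 = -195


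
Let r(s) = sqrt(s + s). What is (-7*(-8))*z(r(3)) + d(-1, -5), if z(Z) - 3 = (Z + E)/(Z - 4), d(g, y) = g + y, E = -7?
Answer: 1426/5 + 84*sqrt(6)/5 ≈ 326.35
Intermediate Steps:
r(s) = sqrt(2)*sqrt(s) (r(s) = sqrt(2*s) = sqrt(2)*sqrt(s))
z(Z) = 3 + (-7 + Z)/(-4 + Z) (z(Z) = 3 + (Z - 7)/(Z - 4) = 3 + (-7 + Z)/(-4 + Z))
(-7*(-8))*z(r(3)) + d(-1, -5) = (-7*(-8))*((-19 + 4*(sqrt(2)*sqrt(3)))/(-4 + sqrt(2)*sqrt(3))) + (-1 - 5) = 56*((-19 + 4*sqrt(6))/(-4 + sqrt(6))) - 6 = 56*(-19 + 4*sqrt(6))/(-4 + sqrt(6)) - 6 = -6 + 56*(-19 + 4*sqrt(6))/(-4 + sqrt(6))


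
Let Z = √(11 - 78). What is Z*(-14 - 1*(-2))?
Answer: -12*I*√67 ≈ -98.224*I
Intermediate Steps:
Z = I*√67 (Z = √(-67) = I*√67 ≈ 8.1853*I)
Z*(-14 - 1*(-2)) = (I*√67)*(-14 - 1*(-2)) = (I*√67)*(-14 + 2) = (I*√67)*(-12) = -12*I*√67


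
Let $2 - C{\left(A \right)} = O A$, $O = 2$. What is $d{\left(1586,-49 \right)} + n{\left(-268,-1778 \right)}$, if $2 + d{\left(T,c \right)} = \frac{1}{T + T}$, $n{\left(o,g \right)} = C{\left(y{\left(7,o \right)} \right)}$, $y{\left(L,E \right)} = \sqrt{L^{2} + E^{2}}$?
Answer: $\frac{1}{3172} - 2 \sqrt{71873} \approx -536.18$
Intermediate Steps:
$y{\left(L,E \right)} = \sqrt{E^{2} + L^{2}}$
$C{\left(A \right)} = 2 - 2 A$
$n{\left(o,g \right)} = 2 - 2 \sqrt{49 + o^{2}}$ ($n{\left(o,g \right)} = 2 - 2 \sqrt{o^{2} + 7^{2}} = 2 - 2 \sqrt{o^{2} + 49} = 2 - 2 \sqrt{49 + o^{2}}$)
$d{\left(T,c \right)} = -2 + \frac{1}{2 T}$ ($d{\left(T,c \right)} = -2 + \frac{1}{T + T} = -2 + \frac{1}{2 T}$)
$d{\left(1586,-49 \right)} + n{\left(-268,-1778 \right)} = \left(-2 + \frac{1}{2 \cdot 1586}\right) + \left(2 - 2 \sqrt{49 + \left(-268\right)^{2}}\right) = \left(-2 + \frac{1}{2} \cdot \frac{1}{1586}\right) + \left(2 - 2 \sqrt{49 + 71824}\right) = \left(-2 + \frac{1}{3172}\right) + \left(2 - 2 \sqrt{71873}\right) = - \frac{6343}{3172} + \left(2 - 2 \sqrt{71873}\right) = \frac{1}{3172} - 2 \sqrt{71873}$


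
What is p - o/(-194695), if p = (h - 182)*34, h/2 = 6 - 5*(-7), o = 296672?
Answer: -661666328/194695 ≈ -3398.5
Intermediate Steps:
h = 82 (h = 2*(6 - 5*(-7)) = 2*(6 + 35) = 2*41 = 82)
p = -3400 (p = (82 - 182)*34 = -100*34 = -3400)
p - o/(-194695) = -3400 - 296672/(-194695) = -3400 - 296672*(-1)/194695 = -3400 - 1*(-296672/194695) = -3400 + 296672/194695 = -661666328/194695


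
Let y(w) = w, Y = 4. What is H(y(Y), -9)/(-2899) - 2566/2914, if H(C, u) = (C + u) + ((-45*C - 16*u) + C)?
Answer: -3665508/4223843 ≈ -0.86781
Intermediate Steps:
H(C, u) = -43*C - 15*u (H(C, u) = (C + u) + (-44*C - 16*u) = -43*C - 15*u)
H(y(Y), -9)/(-2899) - 2566/2914 = (-43*4 - 15*(-9))/(-2899) - 2566/2914 = (-172 + 135)*(-1/2899) - 2566*1/2914 = -37*(-1/2899) - 1283/1457 = 37/2899 - 1283/1457 = -3665508/4223843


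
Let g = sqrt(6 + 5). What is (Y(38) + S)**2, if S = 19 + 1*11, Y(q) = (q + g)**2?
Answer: 2268761 + 225720*sqrt(11) ≈ 3.0174e+6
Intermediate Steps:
g = sqrt(11) ≈ 3.3166
Y(q) = (q + sqrt(11))**2
S = 30 (S = 19 + 11 = 30)
(Y(38) + S)**2 = ((38 + sqrt(11))**2 + 30)**2 = (30 + (38 + sqrt(11))**2)**2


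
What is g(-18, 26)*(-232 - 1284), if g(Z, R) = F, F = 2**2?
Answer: -6064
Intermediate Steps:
F = 4
g(Z, R) = 4
g(-18, 26)*(-232 - 1284) = 4*(-232 - 1284) = 4*(-1516) = -6064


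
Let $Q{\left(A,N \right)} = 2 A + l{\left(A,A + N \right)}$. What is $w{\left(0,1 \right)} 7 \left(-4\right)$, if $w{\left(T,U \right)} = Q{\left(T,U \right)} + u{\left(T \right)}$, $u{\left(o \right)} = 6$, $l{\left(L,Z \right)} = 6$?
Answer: $-336$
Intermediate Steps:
$Q{\left(A,N \right)} = 6 + 2 A$ ($Q{\left(A,N \right)} = 2 A + 6 = 6 + 2 A$)
$w{\left(T,U \right)} = 12 + 2 T$ ($w{\left(T,U \right)} = \left(6 + 2 T\right) + 6 = 12 + 2 T$)
$w{\left(0,1 \right)} 7 \left(-4\right) = \left(12 + 2 \cdot 0\right) 7 \left(-4\right) = \left(12 + 0\right) 7 \left(-4\right) = 12 \cdot 7 \left(-4\right) = 84 \left(-4\right) = -336$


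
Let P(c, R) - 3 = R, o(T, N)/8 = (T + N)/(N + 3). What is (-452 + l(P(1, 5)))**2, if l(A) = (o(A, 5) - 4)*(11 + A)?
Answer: 78961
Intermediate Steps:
o(T, N) = 8*(N + T)/(3 + N) (o(T, N) = 8*((T + N)/(N + 3)) = 8*((N + T)/(3 + N)) = 8*(N + T)/(3 + N))
P(c, R) = 3 + R
l(A) = (1 + A)*(11 + A) (l(A) = (8*(5 + A)/(3 + 5) - 4)*(11 + A) = (8*(5 + A)/8 - 4)*(11 + A) = (8*(1/8)*(5 + A) - 4)*(11 + A) = ((5 + A) - 4)*(11 + A) = (1 + A)*(11 + A))
(-452 + l(P(1, 5)))**2 = (-452 + (11 + (3 + 5)**2 + 12*(3 + 5)))**2 = (-452 + (11 + 8**2 + 12*8))**2 = (-452 + (11 + 64 + 96))**2 = (-452 + 171)**2 = (-281)**2 = 78961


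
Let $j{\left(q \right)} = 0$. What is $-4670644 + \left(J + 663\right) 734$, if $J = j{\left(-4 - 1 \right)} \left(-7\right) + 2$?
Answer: $-4182534$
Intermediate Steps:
$J = 2$ ($J = 0 \left(-7\right) + 2 = 0 + 2 = 2$)
$-4670644 + \left(J + 663\right) 734 = -4670644 + \left(2 + 663\right) 734 = -4670644 + 665 \cdot 734 = -4670644 + 488110 = -4182534$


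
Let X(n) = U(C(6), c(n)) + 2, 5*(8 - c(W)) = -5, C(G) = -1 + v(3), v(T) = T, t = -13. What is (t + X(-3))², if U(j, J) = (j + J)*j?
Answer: 121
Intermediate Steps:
C(G) = 2 (C(G) = -1 + 3 = 2)
c(W) = 9 (c(W) = 8 - ⅕*(-5) = 8 + 1 = 9)
U(j, J) = j*(J + j) (U(j, J) = (J + j)*j = j*(J + j))
X(n) = 24 (X(n) = 2*(9 + 2) + 2 = 2*11 + 2 = 22 + 2 = 24)
(t + X(-3))² = (-13 + 24)² = 11² = 121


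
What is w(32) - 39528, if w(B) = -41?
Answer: -39569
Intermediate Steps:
w(32) - 39528 = -41 - 39528 = -39569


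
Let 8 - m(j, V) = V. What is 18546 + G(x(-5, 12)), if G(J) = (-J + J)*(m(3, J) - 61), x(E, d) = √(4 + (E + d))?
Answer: 18546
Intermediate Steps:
m(j, V) = 8 - V
x(E, d) = √(4 + E + d)
G(J) = 0 (G(J) = (-J + J)*((8 - J) - 61) = 0*(-53 - J) = 0)
18546 + G(x(-5, 12)) = 18546 + 0 = 18546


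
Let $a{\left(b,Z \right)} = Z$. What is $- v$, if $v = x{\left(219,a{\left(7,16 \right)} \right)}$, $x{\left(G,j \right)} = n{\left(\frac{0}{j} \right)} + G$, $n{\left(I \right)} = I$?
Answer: $-219$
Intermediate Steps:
$x{\left(G,j \right)} = G$ ($x{\left(G,j \right)} = \frac{0}{j} + G = 0 + G = G$)
$v = 219$
$- v = \left(-1\right) 219 = -219$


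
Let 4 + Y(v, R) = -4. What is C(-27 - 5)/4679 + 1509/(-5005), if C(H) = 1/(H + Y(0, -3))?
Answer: -56485889/187347160 ≈ -0.30150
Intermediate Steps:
Y(v, R) = -8 (Y(v, R) = -4 - 4 = -8)
C(H) = 1/(-8 + H) (C(H) = 1/(H - 8) = 1/(-8 + H))
C(-27 - 5)/4679 + 1509/(-5005) = 1/(-8 + (-27 - 5)*4679) + 1509/(-5005) = (1/4679)/(-8 - 32) + 1509*(-1/5005) = (1/4679)/(-40) - 1509/5005 = -1/40*1/4679 - 1509/5005 = -1/187160 - 1509/5005 = -56485889/187347160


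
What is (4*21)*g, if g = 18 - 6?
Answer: 1008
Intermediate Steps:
g = 12
(4*21)*g = (4*21)*12 = 84*12 = 1008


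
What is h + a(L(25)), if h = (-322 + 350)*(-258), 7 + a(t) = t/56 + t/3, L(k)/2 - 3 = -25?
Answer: -304351/42 ≈ -7246.5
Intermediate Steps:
L(k) = -44 (L(k) = 6 + 2*(-25) = 6 - 50 = -44)
a(t) = -7 + 59*t/168 (a(t) = -7 + (t/56 + t/3) = -7 + 59*t/168)
h = -7224 (h = 28*(-258) = -7224)
h + a(L(25)) = -7224 + (-7 + (59/168)*(-44)) = -7224 + (-7 - 649/42) = -7224 - 943/42 = -304351/42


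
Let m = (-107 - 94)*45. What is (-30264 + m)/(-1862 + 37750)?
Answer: -39309/35888 ≈ -1.0953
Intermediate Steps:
m = -9045 (m = -201*45 = -9045)
(-30264 + m)/(-1862 + 37750) = (-30264 - 9045)/(-1862 + 37750) = -39309/35888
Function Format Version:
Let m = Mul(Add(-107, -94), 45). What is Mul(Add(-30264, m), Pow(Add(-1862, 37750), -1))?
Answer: Rational(-39309, 35888) ≈ -1.0953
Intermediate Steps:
m = -9045 (m = Mul(-201, 45) = -9045)
Mul(Add(-30264, m), Pow(Add(-1862, 37750), -1)) = Mul(Add(-30264, -9045), Pow(Add(-1862, 37750), -1)) = Mul(-39309, Pow(35888, -1)) = Mul(-39309, Rational(1, 35888)) = Rational(-39309, 35888)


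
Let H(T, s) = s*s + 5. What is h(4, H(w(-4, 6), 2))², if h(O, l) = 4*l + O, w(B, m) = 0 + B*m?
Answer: 1600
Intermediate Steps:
w(B, m) = B*m
H(T, s) = 5 + s² (H(T, s) = s² + 5 = 5 + s²)
h(O, l) = O + 4*l
h(4, H(w(-4, 6), 2))² = (4 + 4*(5 + 2²))² = (4 + 4*(5 + 4))² = (4 + 4*9)² = (4 + 36)² = 40² = 1600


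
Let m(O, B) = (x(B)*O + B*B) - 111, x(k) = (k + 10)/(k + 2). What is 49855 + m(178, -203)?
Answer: 18315907/201 ≈ 91124.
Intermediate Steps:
x(k) = (10 + k)/(2 + k)
m(O, B) = -111 + B² + O*(10 + B)/(2 + B) (m(O, B) = (((10 + B)/(2 + B))*O + B*B) - 111 = (O*(10 + B)/(2 + B) + B²) - 111 = (B² + O*(10 + B)/(2 + B)) - 111 = -111 + B² + O*(10 + B)/(2 + B))
49855 + m(178, -203) = 49855 + (178*(10 - 203) + (-111 + (-203)²)*(2 - 203))/(2 - 203) = 49855 + (178*(-193) + (-111 + 41209)*(-201))/(-201) = 49855 - (-34354 + 41098*(-201))/201 = 49855 - (-34354 - 8260698)/201 = 49855 - 1/201*(-8295052) = 49855 + 8295052/201 = 18315907/201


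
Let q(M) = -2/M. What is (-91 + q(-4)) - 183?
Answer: -547/2 ≈ -273.50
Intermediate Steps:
(-91 + q(-4)) - 183 = (-91 - 2/(-4)) - 183 = (-91 - 2*(-¼)) - 183 = (-91 + ½) - 183 = -181/2 - 183 = -547/2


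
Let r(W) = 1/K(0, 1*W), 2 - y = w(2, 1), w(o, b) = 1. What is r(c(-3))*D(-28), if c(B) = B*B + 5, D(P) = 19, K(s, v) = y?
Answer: 19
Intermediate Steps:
y = 1 (y = 2 - 1*1 = 2 - 1 = 1)
K(s, v) = 1
c(B) = 5 + B² (c(B) = B² + 5 = 5 + B²)
r(W) = 1 (r(W) = 1/1 = 1)
r(c(-3))*D(-28) = 1*19 = 19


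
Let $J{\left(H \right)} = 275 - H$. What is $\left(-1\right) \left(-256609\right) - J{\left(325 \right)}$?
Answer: $256659$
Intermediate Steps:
$\left(-1\right) \left(-256609\right) - J{\left(325 \right)} = \left(-1\right) \left(-256609\right) - \left(275 - 325\right) = 256609 - \left(275 - 325\right) = 256609 - -50 = 256609 + 50 = 256659$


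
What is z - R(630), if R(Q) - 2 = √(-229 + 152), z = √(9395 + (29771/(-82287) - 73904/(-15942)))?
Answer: -2 + √49922619847275731366/72878853 - I*√77 ≈ 94.95 - 8.775*I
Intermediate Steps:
z = √49922619847275731366/72878853 (z = √(9395 + (29771*(-1/82287) - 73904*(-1/15942))) = √(9395 + (-29771/82287 + 36952/7971)) = √(9395 + 934454861/218636559) = √(2055024926666/218636559) = √49922619847275731366/72878853 ≈ 96.950)
R(Q) = 2 + I*√77 (R(Q) = 2 + √(-229 + 152) = 2 + √(-77) = 2 + I*√77)
z - R(630) = √49922619847275731366/72878853 - (2 + I*√77) = √49922619847275731366/72878853 + (-2 - I*√77) = -2 + √49922619847275731366/72878853 - I*√77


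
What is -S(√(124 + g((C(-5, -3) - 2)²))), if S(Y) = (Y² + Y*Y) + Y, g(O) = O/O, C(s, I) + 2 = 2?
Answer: -250 - 5*√5 ≈ -261.18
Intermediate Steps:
C(s, I) = 0 (C(s, I) = -2 + 2 = 0)
g(O) = 1
S(Y) = Y + 2*Y² (S(Y) = (Y² + Y²) + Y = 2*Y² + Y = Y + 2*Y²)
-S(√(124 + g((C(-5, -3) - 2)²))) = -√(124 + 1)*(1 + 2*√(124 + 1)) = -√125*(1 + 2*√125) = -5*√5*(1 + 2*(5*√5)) = -5*√5*(1 + 10*√5)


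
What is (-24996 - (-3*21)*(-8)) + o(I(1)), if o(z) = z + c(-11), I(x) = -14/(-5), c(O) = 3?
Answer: -127471/5 ≈ -25494.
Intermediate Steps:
I(x) = 14/5 (I(x) = -14*(-⅕) = 14/5)
o(z) = 3 + z (o(z) = z + 3 = 3 + z)
(-24996 - (-3*21)*(-8)) + o(I(1)) = (-24996 - (-3*21)*(-8)) + (3 + 14/5) = (-24996 - (-63)*(-8)) + 29/5 = (-24996 - 1*504) + 29/5 = (-24996 - 504) + 29/5 = -25500 + 29/5 = -127471/5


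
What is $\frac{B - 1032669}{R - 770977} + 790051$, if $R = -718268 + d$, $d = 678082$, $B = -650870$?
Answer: $\frac{640861822852}{811163} \approx 7.9005 \cdot 10^{5}$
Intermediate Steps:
$R = -40186$ ($R = -718268 + 678082 = -40186$)
$\frac{B - 1032669}{R - 770977} + 790051 = \frac{-650870 - 1032669}{-40186 - 770977} + 790051 = - \frac{1683539}{-811163} + 790051 = \left(-1683539\right) \left(- \frac{1}{811163}\right) + 790051 = \frac{1683539}{811163} + 790051 = \frac{640861822852}{811163}$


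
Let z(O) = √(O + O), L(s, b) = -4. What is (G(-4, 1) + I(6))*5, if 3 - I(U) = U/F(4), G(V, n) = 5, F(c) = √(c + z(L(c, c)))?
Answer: 40 - 15*√2/√(2 + I*√2) ≈ 27.083 + 4.1056*I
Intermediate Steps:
z(O) = √2*√O (z(O) = √(2*O) = √2*√O)
F(c) = √(c + 2*I*√2) (F(c) = √(c + √2*√(-4)) = √(c + √2*(2*I)) = √(c + 2*I*√2))
I(U) = 3 - U/√(4 + 2*I*√2) (I(U) = 3 - U/(√(4 + 2*I*√2)) = 3 - U/√(4 + 2*I*√2))
(G(-4, 1) + I(6))*5 = (5 + (3 - ½*6*√2/√(2 + I*√2)))*5 = (5 + (3 - 3*√2/√(2 + I*√2)))*5 = (8 - 3*√2/√(2 + I*√2))*5 = 40 - 15*√2/√(2 + I*√2)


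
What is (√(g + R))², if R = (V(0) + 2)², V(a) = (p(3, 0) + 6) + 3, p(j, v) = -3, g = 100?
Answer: 164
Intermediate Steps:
V(a) = 6 (V(a) = (-3 + 6) + 3 = 3 + 3 = 6)
R = 64 (R = (6 + 2)² = 8² = 64)
(√(g + R))² = (√(100 + 64))² = (√164)² = (2*√41)² = 164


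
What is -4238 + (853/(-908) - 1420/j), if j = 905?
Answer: -696919089/164348 ≈ -4240.5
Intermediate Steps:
-4238 + (853/(-908) - 1420/j) = -4238 + (853/(-908) - 1420/905) = -4238 + (853*(-1/908) - 1420*1/905) = -4238 + (-853/908 - 284/181) = -4238 - 412265/164348 = -696919089/164348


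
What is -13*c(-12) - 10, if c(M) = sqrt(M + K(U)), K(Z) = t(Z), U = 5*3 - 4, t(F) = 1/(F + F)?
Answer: -10 - 13*I*sqrt(5786)/22 ≈ -10.0 - 44.948*I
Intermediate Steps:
t(F) = 1/(2*F)
U = 11 (U = 15 - 4 = 11)
K(Z) = 1/(2*Z)
c(M) = sqrt(1/22 + M) (c(M) = sqrt(M + (1/2)/11) = sqrt(M + (1/2)*(1/11)) = sqrt(M + 1/22) = sqrt(1/22 + M))
-13*c(-12) - 10 = -13*sqrt(22 + 484*(-12))/22 - 10 = -13*sqrt(22 - 5808)/22 - 10 = -13*sqrt(-5786)/22 - 10 = -13*I*sqrt(5786)/22 - 10 = -10 - 13*I*sqrt(5786)/22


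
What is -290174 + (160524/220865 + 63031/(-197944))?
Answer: -12686070687850599/43718901560 ≈ -2.9017e+5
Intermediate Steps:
-290174 + (160524/220865 + 63031/(-197944)) = -290174 + (160524*(1/220865) + 63031*(-1/197944)) = -290174 + (160524/220865 - 63031/197944) = -290174 + 17853420841/43718901560 = -12686070687850599/43718901560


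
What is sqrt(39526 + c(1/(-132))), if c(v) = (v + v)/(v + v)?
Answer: 29*sqrt(47) ≈ 198.81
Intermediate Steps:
c(v) = 1 (c(v) = (2*v)/((2*v)) = (2*v)*(1/(2*v)) = 1)
sqrt(39526 + c(1/(-132))) = sqrt(39526 + 1) = sqrt(39527) = 29*sqrt(47)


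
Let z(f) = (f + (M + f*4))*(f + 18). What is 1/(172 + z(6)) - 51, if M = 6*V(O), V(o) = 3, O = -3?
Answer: -67523/1324 ≈ -50.999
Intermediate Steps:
M = 18 (M = 6*3 = 18)
z(f) = (18 + f)*(18 + 5*f) (z(f) = (f + (18 + f*4))*(f + 18) = (f + (18 + 4*f))*(18 + f) = (18 + 5*f)*(18 + f) = (18 + f)*(18 + 5*f))
1/(172 + z(6)) - 51 = 1/(172 + (324 + 5*6**2 + 108*6)) - 51 = 1/(172 + (324 + 5*36 + 648)) - 51 = 1/(172 + (324 + 180 + 648)) - 51 = 1/(172 + 1152) - 51 = 1/1324 - 51 = -67523/1324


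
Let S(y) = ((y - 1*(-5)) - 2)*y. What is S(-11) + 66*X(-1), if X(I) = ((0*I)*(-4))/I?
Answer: 88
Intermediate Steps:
S(y) = y*(3 + y) (S(y) = ((y + 5) - 2)*y = ((5 + y) - 2)*y = (3 + y)*y = y*(3 + y))
X(I) = 0 (X(I) = (0*(-4))/I = 0/I = 0)
S(-11) + 66*X(-1) = -11*(3 - 11) + 66*0 = -11*(-8) + 0 = 88 + 0 = 88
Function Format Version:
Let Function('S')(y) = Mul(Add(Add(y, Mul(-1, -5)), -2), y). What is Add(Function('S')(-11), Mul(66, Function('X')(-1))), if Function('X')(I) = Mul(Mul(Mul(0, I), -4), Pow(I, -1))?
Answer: 88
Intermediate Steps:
Function('S')(y) = Mul(y, Add(3, y)) (Function('S')(y) = Mul(Add(Add(y, 5), -2), y) = Mul(Add(Add(5, y), -2), y) = Mul(Add(3, y), y) = Mul(y, Add(3, y)))
Function('X')(I) = 0 (Function('X')(I) = Mul(Mul(0, -4), Pow(I, -1)) = Mul(0, Pow(I, -1)) = 0)
Add(Function('S')(-11), Mul(66, Function('X')(-1))) = Add(Mul(-11, Add(3, -11)), Mul(66, 0)) = Add(Mul(-11, -8), 0) = Add(88, 0) = 88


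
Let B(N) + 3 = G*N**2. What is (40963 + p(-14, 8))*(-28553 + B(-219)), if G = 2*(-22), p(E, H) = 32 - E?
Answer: -87711689560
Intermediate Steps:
G = -44
B(N) = -3 - 44*N**2
(40963 + p(-14, 8))*(-28553 + B(-219)) = (40963 + (32 - 1*(-14)))*(-28553 + (-3 - 44*(-219)**2)) = (40963 + (32 + 14))*(-28553 + (-3 - 44*47961)) = (40963 + 46)*(-28553 + (-3 - 2110284)) = 41009*(-28553 - 2110287) = 41009*(-2138840) = -87711689560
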